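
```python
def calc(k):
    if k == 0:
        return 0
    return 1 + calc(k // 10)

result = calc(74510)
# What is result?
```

Count of digits of 74510: 5

Answer: 5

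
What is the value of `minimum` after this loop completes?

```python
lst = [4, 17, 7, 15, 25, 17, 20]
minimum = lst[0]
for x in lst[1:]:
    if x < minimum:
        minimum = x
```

Minimum of [4, 17, 7, 15, 25, 17, 20]
`minimum` takes the values: 4

Answer: 4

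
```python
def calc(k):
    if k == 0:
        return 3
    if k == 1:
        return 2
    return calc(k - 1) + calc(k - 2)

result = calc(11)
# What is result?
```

Build up from base cases: calc(0)=3, calc(1)=2, calc(2)=5, calc(3)=7, calc(4)=12, calc(5)=19, calc(6)=31, ..., calc(11)=343

Answer: 343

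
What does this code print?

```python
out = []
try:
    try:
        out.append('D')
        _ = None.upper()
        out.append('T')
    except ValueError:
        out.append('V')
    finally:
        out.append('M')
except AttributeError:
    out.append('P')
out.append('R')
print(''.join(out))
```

Execution trace: 'D' (try body) → 'M' (finally) → 'P' (outer except AttributeError) → 'R' (after the try/except). Output: DMPR

Answer: DMPR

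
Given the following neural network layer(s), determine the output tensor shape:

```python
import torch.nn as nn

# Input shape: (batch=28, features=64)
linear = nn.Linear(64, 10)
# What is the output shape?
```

Input: (28, 64) -> Output: (28, 10)

Answer: (28, 10)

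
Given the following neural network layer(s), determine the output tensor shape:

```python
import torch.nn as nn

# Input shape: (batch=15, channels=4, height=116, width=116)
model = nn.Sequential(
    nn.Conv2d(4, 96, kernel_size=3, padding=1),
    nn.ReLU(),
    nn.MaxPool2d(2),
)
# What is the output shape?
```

Input: (15, 4, 116, 116) -> after Conv2d: (15, 96, 116, 116) -> after ReLU: (15, 96, 116, 116) -> Output: (15, 96, 58, 58)

Answer: (15, 96, 58, 58)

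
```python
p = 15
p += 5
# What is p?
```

Trace:
`p = 15` → p = 15
`p += 5` → p = 20
So p = 20

Answer: 20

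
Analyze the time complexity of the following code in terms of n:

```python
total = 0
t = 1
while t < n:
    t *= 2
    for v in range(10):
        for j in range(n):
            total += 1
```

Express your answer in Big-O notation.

Each loop level contributes: log n × 1 × n. Multiplying the contributions gives O(n log n).

Answer: O(n log n)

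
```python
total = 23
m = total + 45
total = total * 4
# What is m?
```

Trace:
`total = 23` → total = 23
`m = total + 45` → m = 68
`total = total * 4` → total = 92
So m = 68

Answer: 68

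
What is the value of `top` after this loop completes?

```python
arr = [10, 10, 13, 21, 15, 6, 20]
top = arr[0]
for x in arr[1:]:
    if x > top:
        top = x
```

Maximum of [10, 10, 13, 21, 15, 6, 20]
`top` takes the values: 10 → 13 → 21

Answer: 21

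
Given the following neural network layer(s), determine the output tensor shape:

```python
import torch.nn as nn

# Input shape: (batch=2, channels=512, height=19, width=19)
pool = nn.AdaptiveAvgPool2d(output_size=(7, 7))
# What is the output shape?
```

Input: (2, 512, 19, 19) -> Output: (2, 512, 7, 7)

Answer: (2, 512, 7, 7)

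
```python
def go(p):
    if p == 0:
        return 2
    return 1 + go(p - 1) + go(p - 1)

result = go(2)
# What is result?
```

go(p) = 1 + 2·go(p-1), go(0)=2. Closed form: (2+1)·2^2 - 1 = 11.

Answer: 11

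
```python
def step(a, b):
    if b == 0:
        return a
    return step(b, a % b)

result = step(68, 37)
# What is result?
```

step(68, 37) -> step(37, 31) -> step(31, 6) -> step(6, 1) -> step(1, 0) -> 1

Answer: 1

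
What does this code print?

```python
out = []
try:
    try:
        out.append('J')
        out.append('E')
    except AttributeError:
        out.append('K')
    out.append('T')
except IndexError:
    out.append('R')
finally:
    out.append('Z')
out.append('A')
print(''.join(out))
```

Execution trace: 'J' (inner try body) → 'E' (inner try body, no exception) → 'T' (try body, no exception) → 'Z' (finally) → 'A' (after the try/except). Output: JETZA

Answer: JETZA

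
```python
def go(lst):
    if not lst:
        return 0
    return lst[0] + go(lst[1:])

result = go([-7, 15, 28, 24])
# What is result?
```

(-7) + 15 + 28 + 24 + 0 = 60

Answer: 60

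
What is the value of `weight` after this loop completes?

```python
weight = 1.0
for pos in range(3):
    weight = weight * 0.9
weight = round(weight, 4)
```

Exponential decay: 1.0 * 0.9^3
`weight` takes the values: 1.0 → 0.9 → 0.81 → 0.729

Answer: 0.729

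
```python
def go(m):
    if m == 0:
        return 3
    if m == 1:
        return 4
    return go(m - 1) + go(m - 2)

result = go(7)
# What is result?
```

Build up from base cases: go(0)=3, go(1)=4, go(2)=7, go(3)=11, go(4)=18, go(5)=29, go(6)=47, ..., go(7)=76

Answer: 76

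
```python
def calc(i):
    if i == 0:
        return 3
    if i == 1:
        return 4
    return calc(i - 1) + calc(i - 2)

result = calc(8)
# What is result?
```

Build up from base cases: calc(0)=3, calc(1)=4, calc(2)=7, calc(3)=11, calc(4)=18, calc(5)=29, calc(6)=47, ..., calc(8)=123

Answer: 123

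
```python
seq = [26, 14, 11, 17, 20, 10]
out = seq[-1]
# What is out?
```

Trace:
`seq = [26, 14, 11, 17, 20, 10]` → seq = [26, 14, 11, 17, 20, 10]
`out = seq[-1]` → out = 10
So out = 10

Answer: 10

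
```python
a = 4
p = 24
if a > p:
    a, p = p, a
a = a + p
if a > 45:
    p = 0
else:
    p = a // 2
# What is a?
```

Trace:
`a = 4` → a = 4
`p = 24` → p = 24
`if a > p: ...` → a > p is False → no variable changes
`a = a + p` → a = 28
`if a > 45: ...` → a > 45 is False, take else branch → p = 14
So a = 28

Answer: 28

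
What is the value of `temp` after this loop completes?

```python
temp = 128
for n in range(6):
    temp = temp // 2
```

Halve 6 times: 128 // 2^6 = 2
`temp` takes the values: 128 → 64 → 32 → 16 → 8 → 4 → 2

Answer: 2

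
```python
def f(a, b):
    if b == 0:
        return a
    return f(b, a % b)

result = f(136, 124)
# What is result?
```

f(136, 124) -> f(124, 12) -> f(12, 4) -> f(4, 0) -> 4

Answer: 4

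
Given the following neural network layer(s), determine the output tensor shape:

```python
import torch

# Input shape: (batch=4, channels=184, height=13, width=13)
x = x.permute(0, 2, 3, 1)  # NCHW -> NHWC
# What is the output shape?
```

Input: (4, 184, 13, 13) -> Output: (4, 13, 13, 184)

Answer: (4, 13, 13, 184)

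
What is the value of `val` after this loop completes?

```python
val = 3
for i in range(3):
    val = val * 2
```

Multiply by 2, 3 times: 3 * 2^3 = 24
`val` takes the values: 3 → 6 → 12 → 24

Answer: 24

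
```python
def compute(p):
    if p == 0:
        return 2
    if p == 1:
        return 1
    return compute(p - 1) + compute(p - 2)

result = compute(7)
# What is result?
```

Build up from base cases: compute(0)=2, compute(1)=1, compute(2)=3, compute(3)=4, compute(4)=7, compute(5)=11, compute(6)=18, ..., compute(7)=29

Answer: 29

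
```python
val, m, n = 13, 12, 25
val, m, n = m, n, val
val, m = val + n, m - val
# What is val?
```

Trace:
`val, m, n = 13, 12, 25` → val = 13; m = 12; n = 25
`val, m, n = m, n, val` → val = 12; m = 25; n = 13
`val, m = val + n, m - val` → val = 25; m = 13
So val = 25

Answer: 25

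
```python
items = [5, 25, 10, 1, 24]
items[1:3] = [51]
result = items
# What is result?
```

Trace:
`items = [5, 25, 10, 1, 24]` → items = [5, 25, 10, 1, 24]
`items[1:3] = [51]` → items = [5, 51, 1, 24]
`result = items` → result = [5, 51, 1, 24]
So result = [5, 51, 1, 24]

Answer: [5, 51, 1, 24]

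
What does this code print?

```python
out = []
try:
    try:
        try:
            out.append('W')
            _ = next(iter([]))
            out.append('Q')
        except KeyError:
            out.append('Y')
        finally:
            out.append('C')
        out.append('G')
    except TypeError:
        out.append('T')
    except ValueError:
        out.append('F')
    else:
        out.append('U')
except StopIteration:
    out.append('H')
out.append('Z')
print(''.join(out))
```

Execution trace: 'W' (inner try body) → 'C' (inner finally) → 'H' (outer except StopIteration) → 'Z' (after the try/except). Output: WCHZ

Answer: WCHZ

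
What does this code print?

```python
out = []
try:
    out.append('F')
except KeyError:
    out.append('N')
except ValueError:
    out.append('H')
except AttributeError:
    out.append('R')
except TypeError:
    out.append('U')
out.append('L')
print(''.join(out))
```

Execution trace: 'F' (try body, no exception) → 'L' (after the try/except). Output: FL

Answer: FL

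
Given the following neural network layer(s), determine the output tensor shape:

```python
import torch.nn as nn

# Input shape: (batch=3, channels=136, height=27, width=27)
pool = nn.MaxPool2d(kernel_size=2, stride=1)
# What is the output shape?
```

Input: (3, 136, 27, 27) -> Output: (3, 136, 26, 26)

Answer: (3, 136, 26, 26)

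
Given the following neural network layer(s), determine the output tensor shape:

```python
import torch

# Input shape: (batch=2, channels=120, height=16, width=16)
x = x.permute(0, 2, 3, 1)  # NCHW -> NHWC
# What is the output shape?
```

Input: (2, 120, 16, 16) -> Output: (2, 16, 16, 120)

Answer: (2, 16, 16, 120)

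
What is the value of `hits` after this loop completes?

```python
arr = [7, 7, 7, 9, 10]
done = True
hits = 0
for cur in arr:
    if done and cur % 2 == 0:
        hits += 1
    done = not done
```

Count even values at even positions
`hits` takes the values: 0 → 1

Answer: 1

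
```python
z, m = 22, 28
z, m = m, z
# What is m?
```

Trace:
`z, m = 22, 28` → z = 22; m = 28
`z, m = m, z` → z = 28; m = 22
So m = 22

Answer: 22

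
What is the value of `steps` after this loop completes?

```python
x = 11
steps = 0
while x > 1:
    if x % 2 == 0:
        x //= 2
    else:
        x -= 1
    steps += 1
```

Steps to reduce 11 to 1
`steps` takes the values: 0 → 1 → 2 → 3 → 4 → 5

Answer: 5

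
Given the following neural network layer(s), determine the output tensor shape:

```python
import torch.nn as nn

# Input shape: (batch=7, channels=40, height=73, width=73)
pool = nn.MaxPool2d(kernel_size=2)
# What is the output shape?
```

Input: (7, 40, 73, 73) -> Output: (7, 40, 36, 36)

Answer: (7, 40, 36, 36)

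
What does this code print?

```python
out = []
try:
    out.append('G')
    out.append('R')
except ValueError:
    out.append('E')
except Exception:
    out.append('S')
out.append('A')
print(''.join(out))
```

Execution trace: 'G' (try body) → 'R' (try body, no exception) → 'A' (after the try/except). Output: GRA

Answer: GRA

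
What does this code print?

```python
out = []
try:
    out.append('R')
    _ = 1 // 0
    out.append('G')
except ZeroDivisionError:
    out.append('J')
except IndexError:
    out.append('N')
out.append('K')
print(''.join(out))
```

Execution trace: 'R' (try body) → 'J' (except ZeroDivisionError) → 'K' (after the try/except). Output: RJK

Answer: RJK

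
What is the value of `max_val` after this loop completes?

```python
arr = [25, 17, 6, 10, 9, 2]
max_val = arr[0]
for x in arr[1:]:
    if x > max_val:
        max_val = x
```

Maximum of [25, 17, 6, 10, 9, 2]
`max_val` takes the values: 25

Answer: 25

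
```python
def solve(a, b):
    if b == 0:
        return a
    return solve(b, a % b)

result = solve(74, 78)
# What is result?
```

solve(74, 78) -> solve(78, 74) -> solve(74, 4) -> solve(4, 2) -> solve(2, 0) -> 2

Answer: 2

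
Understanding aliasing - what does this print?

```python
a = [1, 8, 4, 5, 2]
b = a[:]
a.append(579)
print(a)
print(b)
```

Key concept: slice [:] creates copy.
Step by step:
`a = [1, 8, 4, 5, 2]` → a = [1, 8, 4, 5, 2]
`b = a[:]` → b = [1, 8, 4, 5, 2]
`a.append(579)` → a = [1, 8, 4, 5, 2, 579]
`print(a)` → prints [1, 8, 4, 5, 2, 579]
`print(b)` → prints [1, 8, 4, 5, 2]

Answer:
[1, 8, 4, 5, 2, 579]
[1, 8, 4, 5, 2]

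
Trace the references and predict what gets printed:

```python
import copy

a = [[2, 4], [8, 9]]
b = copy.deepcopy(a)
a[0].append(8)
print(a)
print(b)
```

Key concept: deep copy is fully independent.
Step by step:
`a = [[2, 4], [8, 9]]` → a = [[2, 4], [8, 9]]
`b = copy.deepcopy(a)` → b = [[2, 4], [8, 9]]
`a[0].append(8)` → a = [[2, 4, 8], [8, 9]]
`print(a)` → prints [[2, 4, 8], [8, 9]]
`print(b)` → prints [[2, 4], [8, 9]]

Answer:
[[2, 4, 8], [8, 9]]
[[2, 4], [8, 9]]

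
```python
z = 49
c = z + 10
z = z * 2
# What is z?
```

Trace:
`z = 49` → z = 49
`c = z + 10` → c = 59
`z = z * 2` → z = 98
So z = 98

Answer: 98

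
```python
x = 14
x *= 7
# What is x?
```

Trace:
`x = 14` → x = 14
`x *= 7` → x = 98
So x = 98

Answer: 98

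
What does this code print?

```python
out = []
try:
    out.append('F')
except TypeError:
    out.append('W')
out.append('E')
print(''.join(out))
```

Execution trace: 'F' (try body, no exception) → 'E' (after the try/except). Output: FE

Answer: FE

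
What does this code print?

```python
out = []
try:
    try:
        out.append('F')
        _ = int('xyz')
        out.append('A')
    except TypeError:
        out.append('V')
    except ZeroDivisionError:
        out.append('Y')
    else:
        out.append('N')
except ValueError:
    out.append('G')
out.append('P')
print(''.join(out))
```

Execution trace: 'F' (try body) → 'G' (outer except ValueError) → 'P' (after the try/except). Output: FGP

Answer: FGP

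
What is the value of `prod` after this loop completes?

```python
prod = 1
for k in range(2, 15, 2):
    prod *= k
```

Product of even numbers 2 to 14
`prod` takes the values: 1 → 2 → 8 → 48 → 384 → 3840 → 46080 → 645120

Answer: 645120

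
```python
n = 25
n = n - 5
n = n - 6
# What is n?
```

Trace:
`n = 25` → n = 25
`n = n - 5` → n = 20
`n = n - 6` → n = 14
So n = 14

Answer: 14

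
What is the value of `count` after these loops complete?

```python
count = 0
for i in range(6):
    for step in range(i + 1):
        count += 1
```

Triangle: 1 + 2 + ... + 6
`count` takes the values: 0 → 1 → 2 → 3 → 4 → 5 → 6 → 7 → 8 → 9 → 10 → 11 → 12 → 13 → 14 → 15 → 16 → 17 → 18 → 19 → 20 → 21

Answer: 21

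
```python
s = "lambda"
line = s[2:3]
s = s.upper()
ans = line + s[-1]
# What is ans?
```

Trace:
`s = "lambda"` → s = 'lambda'
`line = s[2:3]` → line = 'm'
`s = s.upper()` → s = 'LAMBDA'
`ans = line + s[-1]` → ans = 'mA'
So ans = 'mA'

Answer: 'mA'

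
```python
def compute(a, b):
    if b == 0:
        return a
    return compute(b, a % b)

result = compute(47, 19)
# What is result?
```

compute(47, 19) -> compute(19, 9) -> compute(9, 1) -> compute(1, 0) -> 1

Answer: 1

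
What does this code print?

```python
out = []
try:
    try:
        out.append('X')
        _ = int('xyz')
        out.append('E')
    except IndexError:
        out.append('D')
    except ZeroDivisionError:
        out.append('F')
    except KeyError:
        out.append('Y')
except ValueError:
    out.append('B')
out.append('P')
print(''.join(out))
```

Execution trace: 'X' (try body) → 'B' (outer except ValueError) → 'P' (after the try/except). Output: XBP

Answer: XBP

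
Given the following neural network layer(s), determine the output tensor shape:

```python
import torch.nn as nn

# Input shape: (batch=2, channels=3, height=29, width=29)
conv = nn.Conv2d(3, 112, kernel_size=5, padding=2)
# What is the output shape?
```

Input: (2, 3, 29, 29) -> Output: (2, 112, 29, 29)

Answer: (2, 112, 29, 29)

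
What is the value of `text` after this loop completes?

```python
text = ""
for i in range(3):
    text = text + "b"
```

Repeat 'b' 3 times
`text` takes the values: "" → "b" → "bb" → "bbb"

Answer: "bbb"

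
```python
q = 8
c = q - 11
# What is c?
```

Trace:
`q = 8` → q = 8
`c = q - 11` → c = -3
So c = -3

Answer: -3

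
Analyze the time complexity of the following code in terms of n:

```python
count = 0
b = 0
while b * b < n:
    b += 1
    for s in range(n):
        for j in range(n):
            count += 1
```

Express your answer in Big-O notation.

Each loop level contributes: √n × n × n. Multiplying the contributions gives O(n^2√n).

Answer: O(n^2√n)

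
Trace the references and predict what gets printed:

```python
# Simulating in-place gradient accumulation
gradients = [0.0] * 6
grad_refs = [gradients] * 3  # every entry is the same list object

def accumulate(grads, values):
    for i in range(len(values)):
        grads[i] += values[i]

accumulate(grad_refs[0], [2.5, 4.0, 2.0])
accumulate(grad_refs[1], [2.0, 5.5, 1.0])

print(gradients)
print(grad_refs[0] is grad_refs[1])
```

Key concept: gradient accumulation aliasing.
Step by step:
`gradients = [0.0] * 6` → gradients = [0.0, 0.0, 0.0, 0.0, 0.0, 0.0]
`grad_refs = [gradients] * 3` → grad_refs = [[0.0, 0.0, 0.0, 0.0, 0.0, 0.0], [0.0, 0.0, 0.0, 0.0, 0.0, 0.0], [0.0, 0.0, 0.0, 0.0, 0.0, 0.0]]
`accumulate(grad_refs[0], [2.5, 4.0, 2.0])` → gradients = [2.5, 4.0, 2.0, 0.0, 0.0, 0.0]; grad_refs = [[2.5, 4.0, 2.0, 0.0, 0.0, 0.0], [2.5, 4.0, 2.0, 0.0, 0.0, 0.0], [2.5, 4.0, 2.0, 0.0, 0.0, 0.0]]
`accumulate(grad_refs[1], [2.0, 5.5, 1.0])` → gradients = [4.5, 9.5, 3.0, 0.0, 0.0, 0.0]; grad_refs = [[4.5, 9.5, 3.0, 0.0, 0.0, 0.0], [4.5, 9.5, 3.0, 0.0, 0.0, 0.0], [4.5, 9.5, 3.0, 0.0, 0.0, 0.0]]
`print(gradients)` → prints [4.5, 9.5, 3.0, 0.0, 0.0, 0.0]
`print(grad_refs[0] is grad_refs[1])` → prints True

Answer:
[4.5, 9.5, 3.0, 0.0, 0.0, 0.0]
True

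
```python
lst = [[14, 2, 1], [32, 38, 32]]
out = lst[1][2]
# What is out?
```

Trace:
`lst = [[14, 2, 1], [32, 38, 32]]` → lst = [[14, 2, 1], [32, 38, 32]]
`out = lst[1][2]` → out = 32
So out = 32

Answer: 32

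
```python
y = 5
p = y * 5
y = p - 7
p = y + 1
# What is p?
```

Trace:
`y = 5` → y = 5
`p = y * 5` → p = 25
`y = p - 7` → y = 18
`p = y + 1` → p = 19
So p = 19

Answer: 19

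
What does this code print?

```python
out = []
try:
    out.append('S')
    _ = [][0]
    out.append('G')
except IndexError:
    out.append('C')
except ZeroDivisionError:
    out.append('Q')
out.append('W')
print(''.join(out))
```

Execution trace: 'S' (try body) → 'C' (except IndexError) → 'W' (after the try/except). Output: SCW

Answer: SCW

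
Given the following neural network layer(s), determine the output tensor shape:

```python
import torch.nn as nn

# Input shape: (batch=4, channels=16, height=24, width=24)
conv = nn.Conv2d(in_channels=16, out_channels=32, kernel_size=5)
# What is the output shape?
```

Input: (4, 16, 24, 24) -> Output: (4, 32, 20, 20)

Answer: (4, 32, 20, 20)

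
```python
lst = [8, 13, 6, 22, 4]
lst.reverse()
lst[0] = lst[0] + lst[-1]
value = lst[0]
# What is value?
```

Trace:
`lst = [8, 13, 6, 22, 4]` → lst = [8, 13, 6, 22, 4]
`lst.reverse()` → lst = [4, 22, 6, 13, 8]
`lst[0] = lst[0] + lst[-1]` → lst = [12, 22, 6, 13, 8]
`value = lst[0]` → value = 12
So value = 12

Answer: 12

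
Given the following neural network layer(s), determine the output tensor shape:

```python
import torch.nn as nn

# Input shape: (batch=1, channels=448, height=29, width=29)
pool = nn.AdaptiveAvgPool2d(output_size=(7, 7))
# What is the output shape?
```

Input: (1, 448, 29, 29) -> Output: (1, 448, 7, 7)

Answer: (1, 448, 7, 7)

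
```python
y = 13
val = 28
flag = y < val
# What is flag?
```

Trace:
`y = 13` → y = 13
`val = 28` → val = 28
`flag = y < val` → flag = True
So flag = True

Answer: True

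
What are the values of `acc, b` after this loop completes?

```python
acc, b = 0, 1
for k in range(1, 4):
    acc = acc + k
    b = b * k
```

Sum and factorial of 1 to 3
`acc, b` takes the values: (0, 1) → (1, 1) → (3, 1) → (3, 2) → (6, 2) → (6, 6)

Answer: 6, 6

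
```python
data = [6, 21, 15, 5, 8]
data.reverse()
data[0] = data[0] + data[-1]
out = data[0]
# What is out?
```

Trace:
`data = [6, 21, 15, 5, 8]` → data = [6, 21, 15, 5, 8]
`data.reverse()` → data = [8, 5, 15, 21, 6]
`data[0] = data[0] + data[-1]` → data = [14, 5, 15, 21, 6]
`out = data[0]` → out = 14
So out = 14

Answer: 14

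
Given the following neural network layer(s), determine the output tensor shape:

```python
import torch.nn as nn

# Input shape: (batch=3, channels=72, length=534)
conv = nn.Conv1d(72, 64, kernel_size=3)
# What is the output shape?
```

Input: (3, 72, 534) -> Output: (3, 64, 532)

Answer: (3, 64, 532)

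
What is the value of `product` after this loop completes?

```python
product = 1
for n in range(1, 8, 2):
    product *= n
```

Product of 1, 3, 5, ... up to 7
`product` takes the values: 1 → 3 → 15 → 105

Answer: 105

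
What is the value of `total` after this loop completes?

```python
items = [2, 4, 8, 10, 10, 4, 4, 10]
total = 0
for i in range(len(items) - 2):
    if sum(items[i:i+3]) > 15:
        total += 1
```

Count windows with sum > 15
`total` takes the values: 0 → 1 → 2 → 3 → 4 → 5

Answer: 5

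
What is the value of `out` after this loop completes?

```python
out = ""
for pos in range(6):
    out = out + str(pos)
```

Concatenate digits 0 to 5
`out` takes the values: "" → "0" → "01" → "012" → "0123" → "01234" → "012345"

Answer: "012345"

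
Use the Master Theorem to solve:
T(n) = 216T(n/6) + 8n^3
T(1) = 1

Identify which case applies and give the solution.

a=216, b=6, f(n)=8n^3. log_6(216) = 3. Since c=3 = 3, Case 2 applies: T(n) = Θ(n^log_b(a) · log n) = O(n^3 log n).

Answer: O(n^3 log n) - Case 2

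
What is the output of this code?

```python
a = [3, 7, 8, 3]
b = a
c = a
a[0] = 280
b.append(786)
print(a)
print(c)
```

Key concept: multiple aliases.
Step by step:
`a = [3, 7, 8, 3]` → a = [3, 7, 8, 3]
`b = a` → b = [3, 7, 8, 3] (same object as a)
`c = a` → c = [3, 7, 8, 3] (same object as a, b)
`a[0] = 280` → a = [280, 7, 8, 3] (same object as b, c); b = [280, 7, 8, 3] (same object as a, c); c = [280, 7, 8, 3] (same object as a, b)
`b.append(786)` → a = [280, 7, 8, 3, 786] (same object as b, c); b = [280, 7, 8, 3, 786] (same object as a, c); c = [280, 7, 8, 3, 786] (same object as a, b)
`print(a)` → prints [280, 7, 8, 3, 786]
`print(c)` → prints [280, 7, 8, 3, 786]

Answer:
[280, 7, 8, 3, 786]
[280, 7, 8, 3, 786]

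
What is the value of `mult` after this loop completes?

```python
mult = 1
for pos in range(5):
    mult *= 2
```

2^5 = 32
`mult` takes the values: 1 → 2 → 4 → 8 → 16 → 32

Answer: 32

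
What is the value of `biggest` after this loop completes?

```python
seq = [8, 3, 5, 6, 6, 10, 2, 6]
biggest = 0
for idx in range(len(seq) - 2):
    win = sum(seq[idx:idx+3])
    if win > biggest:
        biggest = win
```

Max sum of 3-element window in [8, 3, 5, 6, 6, 10, 2, 6]
`biggest` takes the values: 0 → 16 → 17 → 22

Answer: 22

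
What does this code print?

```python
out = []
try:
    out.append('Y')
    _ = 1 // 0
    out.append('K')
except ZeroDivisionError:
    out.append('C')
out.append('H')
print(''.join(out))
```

Execution trace: 'Y' (try body) → 'C' (except ZeroDivisionError) → 'H' (after the try/except). Output: YCH

Answer: YCH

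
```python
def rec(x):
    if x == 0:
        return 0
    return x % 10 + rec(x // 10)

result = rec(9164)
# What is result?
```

Sum of digits of 9164: 4 + 6 + 1 + 9 = 20

Answer: 20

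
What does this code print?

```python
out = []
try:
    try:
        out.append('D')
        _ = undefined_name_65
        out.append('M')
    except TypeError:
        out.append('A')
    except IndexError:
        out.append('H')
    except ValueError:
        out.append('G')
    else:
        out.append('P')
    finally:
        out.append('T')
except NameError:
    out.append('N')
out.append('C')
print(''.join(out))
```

Execution trace: 'D' (try body) → 'T' (finally) → 'N' (outer except NameError) → 'C' (after the try/except). Output: DTNC

Answer: DTNC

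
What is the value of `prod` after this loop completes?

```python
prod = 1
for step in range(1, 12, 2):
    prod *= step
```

Product of 1, 3, 5, ... up to 11
`prod` takes the values: 1 → 3 → 15 → 105 → 945 → 10395

Answer: 10395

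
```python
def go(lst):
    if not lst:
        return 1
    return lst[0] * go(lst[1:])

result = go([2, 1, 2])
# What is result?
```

Product over [2, 1, 2] = 2 * 1 * 2 = 4

Answer: 4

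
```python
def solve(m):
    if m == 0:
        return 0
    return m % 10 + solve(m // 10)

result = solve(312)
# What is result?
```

Sum of digits of 312: 2 + 1 + 3 = 6

Answer: 6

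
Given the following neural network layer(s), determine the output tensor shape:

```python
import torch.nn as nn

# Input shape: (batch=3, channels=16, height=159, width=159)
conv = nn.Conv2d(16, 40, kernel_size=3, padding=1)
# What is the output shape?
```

Input: (3, 16, 159, 159) -> Output: (3, 40, 159, 159)

Answer: (3, 40, 159, 159)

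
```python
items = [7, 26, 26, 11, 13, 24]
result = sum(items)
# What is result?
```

Trace:
`items = [7, 26, 26, 11, 13, 24]` → items = [7, 26, 26, 11, 13, 24]
`result = sum(items)` → result = 107
So result = 107

Answer: 107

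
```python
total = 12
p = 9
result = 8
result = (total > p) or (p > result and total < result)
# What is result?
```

Trace:
`total = 12` → total = 12
`p = 9` → p = 9
`result = 8` → result = 8
`result = (total > p) or (p > result and total < result)` → result = True
So result = True

Answer: True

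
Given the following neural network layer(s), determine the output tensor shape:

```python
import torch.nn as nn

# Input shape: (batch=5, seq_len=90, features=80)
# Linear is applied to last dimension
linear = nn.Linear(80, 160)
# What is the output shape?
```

Input: (5, 90, 80) -> Output: (5, 90, 160)

Answer: (5, 90, 160)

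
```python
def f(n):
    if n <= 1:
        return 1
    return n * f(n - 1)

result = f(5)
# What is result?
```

f(5) = 5 * 4 * 3 * 2 * 1 = 120

Answer: 120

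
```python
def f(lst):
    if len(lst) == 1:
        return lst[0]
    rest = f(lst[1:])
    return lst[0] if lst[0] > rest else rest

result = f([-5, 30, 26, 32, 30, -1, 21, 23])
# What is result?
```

Recursive max over [-5, 30, 26, 32, 30, -1, 21, 23] = 32

Answer: 32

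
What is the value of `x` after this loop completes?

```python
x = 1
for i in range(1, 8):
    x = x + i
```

Start at 1, add 1 through 7
`x` takes the values: 1 → 2 → 4 → 7 → 11 → 16 → 22 → 29

Answer: 29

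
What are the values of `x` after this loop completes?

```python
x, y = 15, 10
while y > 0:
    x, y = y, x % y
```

GCD of 15 and 10
`x` takes the values: 15 → 10 → 5

Answer: 5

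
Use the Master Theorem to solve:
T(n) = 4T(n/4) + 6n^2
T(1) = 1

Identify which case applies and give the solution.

a=4, b=4, f(n)=6n^2. log_4(4) = 1. Since c=2 > 1 and the regularity condition holds (4(n/4)^2 = (4/4^2)n^2 with 4/4^2 < 1), Case 3 applies: T(n) = Θ(f(n)) = O(n^2).

Answer: O(n^2) - Case 3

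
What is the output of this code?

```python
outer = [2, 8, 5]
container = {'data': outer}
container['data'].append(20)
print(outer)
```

Key concept: dict holds reference to list.
Step by step:
`outer = [2, 8, 5]` → outer = [2, 8, 5]
`container = {'data': outer}` → container = {'data': [2, 8, 5]}
`container['data'].append(20)` → outer = [2, 8, 5, 20]; container = {'data': [2, 8, 5, 20]}
`print(outer)` → prints [2, 8, 5, 20]

Answer: [2, 8, 5, 20]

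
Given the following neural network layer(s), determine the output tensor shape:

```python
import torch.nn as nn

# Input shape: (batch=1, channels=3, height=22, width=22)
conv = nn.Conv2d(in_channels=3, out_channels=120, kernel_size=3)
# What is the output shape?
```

Input: (1, 3, 22, 22) -> Output: (1, 120, 20, 20)

Answer: (1, 120, 20, 20)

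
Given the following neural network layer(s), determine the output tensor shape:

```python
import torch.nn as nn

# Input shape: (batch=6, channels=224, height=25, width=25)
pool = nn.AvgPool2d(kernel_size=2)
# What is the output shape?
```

Input: (6, 224, 25, 25) -> Output: (6, 224, 12, 12)

Answer: (6, 224, 12, 12)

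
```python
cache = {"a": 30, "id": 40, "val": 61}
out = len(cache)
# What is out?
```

Trace:
`cache = {"a": 30, "id": 40, "val": 61}` → cache = {'a': 30, 'id': 40, 'val': 61}
`out = len(cache)` → out = 3
So out = 3

Answer: 3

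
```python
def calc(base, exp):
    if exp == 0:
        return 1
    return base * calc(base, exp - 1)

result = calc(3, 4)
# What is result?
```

calc(3, 4) = 3 * 3 * 3 * 3 = 81

Answer: 81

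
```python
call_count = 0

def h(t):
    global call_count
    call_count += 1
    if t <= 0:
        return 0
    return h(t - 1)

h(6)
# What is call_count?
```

Linear recursion stepping by 1: 7 calls from t=6 down to ≤0.

Answer: 7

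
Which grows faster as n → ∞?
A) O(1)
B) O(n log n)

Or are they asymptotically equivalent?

O(1) vs O(n log n): Higher order terms dominate.

Answer: B) O(n log n) grows faster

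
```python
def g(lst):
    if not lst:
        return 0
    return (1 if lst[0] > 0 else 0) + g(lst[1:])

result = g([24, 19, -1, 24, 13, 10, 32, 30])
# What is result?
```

Count of positive elements in [24, 19, -1, 24, 13, 10, 32, 30] = 7

Answer: 7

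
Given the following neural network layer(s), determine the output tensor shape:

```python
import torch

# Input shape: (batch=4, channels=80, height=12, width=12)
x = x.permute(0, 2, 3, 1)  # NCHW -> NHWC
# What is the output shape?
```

Input: (4, 80, 12, 12) -> Output: (4, 12, 12, 80)

Answer: (4, 12, 12, 80)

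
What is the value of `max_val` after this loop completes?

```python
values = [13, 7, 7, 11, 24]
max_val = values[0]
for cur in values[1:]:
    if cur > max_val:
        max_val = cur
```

Maximum of [13, 7, 7, 11, 24]
`max_val` takes the values: 13 → 24

Answer: 24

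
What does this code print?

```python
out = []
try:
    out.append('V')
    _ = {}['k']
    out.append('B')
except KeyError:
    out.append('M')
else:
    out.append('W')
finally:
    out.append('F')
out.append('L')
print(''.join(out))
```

Execution trace: 'V' (try body) → 'M' (except KeyError) → 'F' (finally) → 'L' (after the try/except). Output: VMFL

Answer: VMFL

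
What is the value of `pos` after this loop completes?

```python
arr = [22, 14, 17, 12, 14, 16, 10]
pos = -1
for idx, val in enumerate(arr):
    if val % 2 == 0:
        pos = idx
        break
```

First even number index in [22, 14, 17, 12, 14, 16, 10]
`pos` takes the values: -1 → 0

Answer: 0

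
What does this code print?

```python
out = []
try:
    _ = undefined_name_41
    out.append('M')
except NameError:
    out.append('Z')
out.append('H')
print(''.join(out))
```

Execution trace: 'Z' (except NameError) → 'H' (after the try/except). Output: ZH

Answer: ZH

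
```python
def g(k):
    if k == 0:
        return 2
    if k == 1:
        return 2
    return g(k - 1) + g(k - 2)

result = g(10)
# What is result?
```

Build up from base cases: g(0)=2, g(1)=2, g(2)=4, g(3)=6, g(4)=10, g(5)=16, g(6)=26, ..., g(10)=178

Answer: 178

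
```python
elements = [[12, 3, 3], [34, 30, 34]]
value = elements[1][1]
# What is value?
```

Trace:
`elements = [[12, 3, 3], [34, 30, 34]]` → elements = [[12, 3, 3], [34, 30, 34]]
`value = elements[1][1]` → value = 30
So value = 30

Answer: 30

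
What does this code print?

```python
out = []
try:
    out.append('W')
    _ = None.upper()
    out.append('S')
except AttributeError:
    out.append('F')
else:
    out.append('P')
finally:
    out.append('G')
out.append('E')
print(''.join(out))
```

Execution trace: 'W' (try body) → 'F' (except AttributeError) → 'G' (finally) → 'E' (after the try/except). Output: WFGE

Answer: WFGE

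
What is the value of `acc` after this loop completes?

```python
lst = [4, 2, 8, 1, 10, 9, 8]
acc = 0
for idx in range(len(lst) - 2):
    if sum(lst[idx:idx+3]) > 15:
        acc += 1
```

Count windows with sum > 15
`acc` takes the values: 0 → 1 → 2 → 3

Answer: 3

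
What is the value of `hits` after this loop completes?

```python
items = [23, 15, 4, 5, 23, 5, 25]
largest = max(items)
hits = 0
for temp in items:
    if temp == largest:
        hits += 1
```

Count of max value 25 in [23, 15, 4, 5, 23, 5, 25]
`hits` takes the values: 0 → 1

Answer: 1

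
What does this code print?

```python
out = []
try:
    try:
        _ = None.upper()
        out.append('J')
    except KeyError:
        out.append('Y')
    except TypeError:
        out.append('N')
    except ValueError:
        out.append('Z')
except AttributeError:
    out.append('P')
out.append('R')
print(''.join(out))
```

Execution trace: 'P' (outer except AttributeError) → 'R' (after the try/except). Output: PR

Answer: PR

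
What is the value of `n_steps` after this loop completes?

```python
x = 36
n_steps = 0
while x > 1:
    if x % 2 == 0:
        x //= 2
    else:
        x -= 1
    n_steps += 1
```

Steps to reduce 36 to 1
`n_steps` takes the values: 0 → 1 → 2 → 3 → 4 → 5 → 6

Answer: 6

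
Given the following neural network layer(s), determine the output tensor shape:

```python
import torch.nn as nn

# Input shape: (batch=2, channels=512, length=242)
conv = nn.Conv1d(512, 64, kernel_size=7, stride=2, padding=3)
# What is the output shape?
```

Input: (2, 512, 242) -> Output: (2, 64, 121)

Answer: (2, 64, 121)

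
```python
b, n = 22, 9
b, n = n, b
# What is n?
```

Trace:
`b, n = 22, 9` → b = 22; n = 9
`b, n = n, b` → b = 9; n = 22
So n = 22

Answer: 22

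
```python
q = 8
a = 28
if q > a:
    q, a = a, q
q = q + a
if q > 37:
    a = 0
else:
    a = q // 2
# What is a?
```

Trace:
`q = 8` → q = 8
`a = 28` → a = 28
`if q > a: ...` → q > a is False → no variable changes
`q = q + a` → q = 36
`if q > 37: ...` → q > 37 is False, take else branch → a = 18
So a = 18

Answer: 18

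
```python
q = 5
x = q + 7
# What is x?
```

Trace:
`q = 5` → q = 5
`x = q + 7` → x = 12
So x = 12

Answer: 12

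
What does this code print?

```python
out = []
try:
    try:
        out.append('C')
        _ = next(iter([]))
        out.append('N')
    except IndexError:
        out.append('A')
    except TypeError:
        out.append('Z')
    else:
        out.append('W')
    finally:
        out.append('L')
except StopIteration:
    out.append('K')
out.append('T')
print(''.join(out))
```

Execution trace: 'C' (try body) → 'L' (finally) → 'K' (outer except StopIteration) → 'T' (after the try/except). Output: CLKT

Answer: CLKT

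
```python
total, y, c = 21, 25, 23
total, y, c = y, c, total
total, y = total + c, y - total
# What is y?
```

Trace:
`total, y, c = 21, 25, 23` → total = 21; y = 25; c = 23
`total, y, c = y, c, total` → total = 25; y = 23; c = 21
`total, y = total + c, y - total` → total = 46; y = -2
So y = -2

Answer: -2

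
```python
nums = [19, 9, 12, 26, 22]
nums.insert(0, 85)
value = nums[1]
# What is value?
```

Trace:
`nums = [19, 9, 12, 26, 22]` → nums = [19, 9, 12, 26, 22]
`nums.insert(0, 85)` → nums = [85, 19, 9, 12, 26, 22]
`value = nums[1]` → value = 19
So value = 19

Answer: 19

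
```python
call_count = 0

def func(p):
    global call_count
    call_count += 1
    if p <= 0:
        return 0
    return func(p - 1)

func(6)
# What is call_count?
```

Linear recursion stepping by 1: 7 calls from p=6 down to ≤0.

Answer: 7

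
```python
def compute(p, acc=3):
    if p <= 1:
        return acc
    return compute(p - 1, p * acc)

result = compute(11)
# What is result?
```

Accumulator trace (n, acc): (11, 3) -> (10, 33) -> (9, 330) -> (8, 2970) -> (7, 23760) -> (6, 166320) -> (5, 997920) -> (4, 4989600) -> (3, 19958400) -> (2, 59875200) -> (1, 119750400) -> return 119750400

Answer: 119750400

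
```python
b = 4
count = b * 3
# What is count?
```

Trace:
`b = 4` → b = 4
`count = b * 3` → count = 12
So count = 12

Answer: 12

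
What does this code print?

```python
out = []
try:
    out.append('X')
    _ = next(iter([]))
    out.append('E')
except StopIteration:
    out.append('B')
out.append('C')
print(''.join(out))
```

Execution trace: 'X' (try body) → 'B' (except StopIteration) → 'C' (after the try/except). Output: XBC

Answer: XBC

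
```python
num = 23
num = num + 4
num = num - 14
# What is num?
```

Trace:
`num = 23` → num = 23
`num = num + 4` → num = 27
`num = num - 14` → num = 13
So num = 13

Answer: 13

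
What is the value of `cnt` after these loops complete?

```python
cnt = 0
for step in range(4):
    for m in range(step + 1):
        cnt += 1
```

Triangle: 1 + 2 + ... + 4
`cnt` takes the values: 0 → 1 → 2 → 3 → 4 → 5 → 6 → 7 → 8 → 9 → 10

Answer: 10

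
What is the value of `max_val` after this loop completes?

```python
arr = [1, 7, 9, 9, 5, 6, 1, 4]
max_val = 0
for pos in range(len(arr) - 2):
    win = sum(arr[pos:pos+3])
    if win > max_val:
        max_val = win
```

Max sum of 3-element window in [1, 7, 9, 9, 5, 6, 1, 4]
`max_val` takes the values: 0 → 17 → 25

Answer: 25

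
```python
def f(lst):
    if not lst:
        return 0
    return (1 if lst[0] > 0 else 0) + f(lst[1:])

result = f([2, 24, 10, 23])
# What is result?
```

Count of positive elements in [2, 24, 10, 23] = 4

Answer: 4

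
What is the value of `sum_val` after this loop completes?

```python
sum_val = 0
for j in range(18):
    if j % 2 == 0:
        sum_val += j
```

Sum of even numbers 0 to 17
`sum_val` takes the values: 0 → 2 → 6 → 12 → 20 → 30 → 42 → 56 → 72

Answer: 72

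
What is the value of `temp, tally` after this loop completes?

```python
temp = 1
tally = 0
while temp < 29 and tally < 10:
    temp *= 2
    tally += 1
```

Double until >= 29 or 10 iterations
`temp, tally` takes the values: (1, 0) → (2, 0) → (2, 1) → (4, 1) → (4, 2) → (8, 2) → (8, 3) → (16, 3) → (16, 4) → (32, 4) → (32, 5)

Answer: 32, 5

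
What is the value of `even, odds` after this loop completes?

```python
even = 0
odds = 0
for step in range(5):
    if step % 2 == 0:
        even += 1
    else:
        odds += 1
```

Count evens and odds in range(5)
`even, odds` takes the values: (0, 0) → (1, 0) → (1, 1) → (2, 1) → (2, 2) → (3, 2)

Answer: 3, 2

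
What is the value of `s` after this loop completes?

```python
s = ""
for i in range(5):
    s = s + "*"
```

Repeat '*' 5 times
`s` takes the values: "" → "*" → "**" → "***" → "****" → "*****"

Answer: "*****"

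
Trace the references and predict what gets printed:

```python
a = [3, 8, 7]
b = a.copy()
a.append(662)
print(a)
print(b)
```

Key concept: list.copy() creates independent copy.
Step by step:
`a = [3, 8, 7]` → a = [3, 8, 7]
`b = a.copy()` → b = [3, 8, 7]
`a.append(662)` → a = [3, 8, 7, 662]
`print(a)` → prints [3, 8, 7, 662]
`print(b)` → prints [3, 8, 7]

Answer:
[3, 8, 7, 662]
[3, 8, 7]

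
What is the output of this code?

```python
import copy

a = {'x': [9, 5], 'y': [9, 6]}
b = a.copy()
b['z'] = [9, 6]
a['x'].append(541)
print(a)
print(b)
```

Key concept: shallow copy of dict with mutable values.
Step by step:
`a = {'x': [9, 5], 'y': [9, 6]}` → a = {'x': [9, 5], 'y': [9, 6]}
`b = a.copy()` → b = {'x': [9, 5], 'y': [9, 6]}
`b['z'] = [9, 6]` → b = {'x': [9, 5], 'y': [9, 6], 'z': [9, 6]}
`a['x'].append(541)` → a = {'x': [9, 5, 541], 'y': [9, 6]}; b = {'x': [9, 5, 541], 'y': [9, 6], 'z': [9, 6]}
`print(a)` → prints {'x': [9, 5, 541], 'y': [9, 6]}
`print(b)` → prints {'x': [9, 5, 541], 'y': [9, 6], 'z': [9, 6]}

Answer:
{'x': [9, 5, 541], 'y': [9, 6]}
{'x': [9, 5, 541], 'y': [9, 6], 'z': [9, 6]}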